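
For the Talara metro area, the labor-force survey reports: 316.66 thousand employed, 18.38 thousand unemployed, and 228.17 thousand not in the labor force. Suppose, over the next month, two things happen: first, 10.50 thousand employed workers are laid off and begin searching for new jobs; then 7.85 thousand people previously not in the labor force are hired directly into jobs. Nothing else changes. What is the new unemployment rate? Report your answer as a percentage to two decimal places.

Initially, labor force = 316.66 + 18.38 = 335.04 thousand, so u = 18.38/335.04 = 5.49%.
After the first change, employed falls and unemployed rises by 10.50; labor force unchanged → E = 306.16, U = 28.88, labor force = 335.04 thousand.
After the second change, employed and labor force both rise by 7.85; unemployed unchanged → E = 314.01, U = 28.88, labor force = 342.89 thousand.
New unemployment rate = 28.88 / 342.89 = 8.42%.

New unemployment rate ≈ 8.42%.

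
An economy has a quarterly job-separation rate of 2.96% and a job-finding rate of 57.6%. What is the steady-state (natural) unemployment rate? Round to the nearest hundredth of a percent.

At steady state the flows balance: s·E = f·U, so U/(E+U) = s/(s+f).
u* = 2.96 / (2.96 + 57.6) = 2.96 / 60.56 = 4.89%.

Steady-state unemployment rate ≈ 4.89%.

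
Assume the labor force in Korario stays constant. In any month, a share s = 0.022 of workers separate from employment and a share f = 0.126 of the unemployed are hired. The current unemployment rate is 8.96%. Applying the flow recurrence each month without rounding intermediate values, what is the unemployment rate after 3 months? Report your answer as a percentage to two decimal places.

Unemployment rate after three months ≈ 11.21%.

With a fixed labor force, u_{t+1} = u_t + s·(1−u_t) − f·u_t = u_t·(1−s−f) + s.
Here 1−s−f = 0.852 and s = 0.022.
u_1 = 0.089600 × 0.852 + 0.022 = 0.098339.
u_2 = 0.098339 × 0.852 + 0.022 = 0.105785.
u_3 = 0.105785 × 0.852 + 0.022 = 0.112129.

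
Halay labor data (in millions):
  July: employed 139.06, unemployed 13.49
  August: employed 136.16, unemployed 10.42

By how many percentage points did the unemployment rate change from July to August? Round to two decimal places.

July: labor force = 139.06 + 13.49 = 152.55; u = 13.49/152.55 = 8.84%.
August: labor force = 136.16 + 10.42 = 146.58; u = 10.42/146.58 = 7.11%.
Change = 7.11% − 8.84% = −1.73 pp.

The unemployment rate changed by −1.73 percentage points.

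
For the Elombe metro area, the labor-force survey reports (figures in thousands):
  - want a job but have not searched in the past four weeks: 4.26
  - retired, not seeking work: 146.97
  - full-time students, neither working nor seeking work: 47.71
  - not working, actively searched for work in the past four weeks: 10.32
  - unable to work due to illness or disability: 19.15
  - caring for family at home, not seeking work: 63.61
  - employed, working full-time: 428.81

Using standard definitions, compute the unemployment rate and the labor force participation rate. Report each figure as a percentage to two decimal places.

Employed = 428.81 thousand.
Unemployed = 10.32 thousand.
Labor force = 428.81 + 10.32 = 439.13 thousand.
Not in labor force = 4.26 + 146.97 + 47.71 + 19.15 + 63.61 = 281.70 thousand (those not working and not actively searching are outside the labor force — including those who want a job but have given up searching).
Civilian working-age population = 439.13 + 281.70 = 720.83 thousand.
Unemployment rate = 10.32 / 439.13 = 2.35%.
Labor force participation rate = 439.13 / 720.83 = 60.92%.

Unemployment rate ≈ 2.35%; labor force participation rate ≈ 60.92%.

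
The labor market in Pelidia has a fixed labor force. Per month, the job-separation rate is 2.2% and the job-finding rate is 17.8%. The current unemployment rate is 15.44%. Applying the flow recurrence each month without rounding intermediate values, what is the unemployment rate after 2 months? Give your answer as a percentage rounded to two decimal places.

With a fixed labor force, u_{t+1} = u_t + s·(1−u_t) − f·u_t = u_t·(1−s−f) + s.
Here 1−s−f = 0.800 and s = 0.022.
u_1 = 0.154400 × 0.800 + 0.022 = 0.145520.
u_2 = 0.145520 × 0.800 + 0.022 = 0.138416.

Unemployment rate after two months ≈ 13.84%.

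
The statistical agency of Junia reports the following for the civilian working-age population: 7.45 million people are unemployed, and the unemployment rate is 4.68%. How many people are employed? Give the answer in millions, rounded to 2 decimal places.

Labor force = U / u = 7.45 / 0.0468 ≈ 159.19 million.
Employed = labor force − unemployed = 159.19 − 7.45 = 151.74 million.

About 151.74 million are employed.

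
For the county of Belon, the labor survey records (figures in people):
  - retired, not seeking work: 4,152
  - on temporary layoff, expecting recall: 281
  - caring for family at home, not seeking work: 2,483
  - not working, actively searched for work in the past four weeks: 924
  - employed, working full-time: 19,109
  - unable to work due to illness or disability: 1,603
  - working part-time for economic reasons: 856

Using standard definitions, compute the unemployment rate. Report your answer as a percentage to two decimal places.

Employed = 19,109 + 856 = 19,965 (anyone who worked, including part-time for economic reasons, counts as employed).
Unemployed = 281 + 924 = 1,205 (jobless and actively searching, or on temporary layoff).
Labor force = 19,965 + 1,205 = 21,170.
Unemployment rate = 1,205 / 21,170 = 5.69%.

Unemployment rate ≈ 5.69%.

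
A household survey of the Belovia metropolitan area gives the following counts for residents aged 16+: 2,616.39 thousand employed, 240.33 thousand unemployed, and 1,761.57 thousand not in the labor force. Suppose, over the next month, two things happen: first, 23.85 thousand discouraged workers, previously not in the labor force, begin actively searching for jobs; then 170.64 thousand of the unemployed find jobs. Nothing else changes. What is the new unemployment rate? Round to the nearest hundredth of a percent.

New unemployment rate ≈ 3.25%.

Initially, labor force = 2,616.39 + 240.33 = 2,856.72 thousand, so u = 240.33/2,856.72 = 8.41%.
After the first change, unemployed and labor force both rise by 23.85 → E = 2,616.39, U = 264.18, labor force = 2,880.57 thousand.
After the second change, unemployed falls and employed rises by 170.64; labor force unchanged → E = 2,787.03, U = 93.54, labor force = 2,880.57 thousand.
New unemployment rate = 93.54 / 2,880.57 = 3.25%.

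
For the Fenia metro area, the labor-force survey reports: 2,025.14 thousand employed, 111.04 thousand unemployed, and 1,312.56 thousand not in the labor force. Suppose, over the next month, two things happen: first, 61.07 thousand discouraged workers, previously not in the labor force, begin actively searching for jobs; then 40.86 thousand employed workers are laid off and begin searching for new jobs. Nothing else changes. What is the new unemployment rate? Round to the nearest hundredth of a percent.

Initially, labor force = 2,025.14 + 111.04 = 2,136.18 thousand, so u = 111.04/2,136.18 = 5.20%.
After the first change, unemployed and labor force both rise by 61.07 → E = 2,025.14, U = 172.11, labor force = 2,197.25 thousand.
After the second change, employed falls and unemployed rises by 40.86; labor force unchanged → E = 1,984.28, U = 212.97, labor force = 2,197.25 thousand.
New unemployment rate = 212.97 / 2,197.25 = 9.69%.

New unemployment rate ≈ 9.69%.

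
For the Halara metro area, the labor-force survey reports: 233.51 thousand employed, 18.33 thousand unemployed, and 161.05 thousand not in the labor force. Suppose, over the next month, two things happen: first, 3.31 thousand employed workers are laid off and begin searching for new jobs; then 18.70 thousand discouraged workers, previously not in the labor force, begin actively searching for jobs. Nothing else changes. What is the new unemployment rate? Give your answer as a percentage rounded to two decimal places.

New unemployment rate ≈ 14.91%.

Initially, labor force = 233.51 + 18.33 = 251.84 thousand, so u = 18.33/251.84 = 7.28%.
After the first change, employed falls and unemployed rises by 3.31; labor force unchanged → E = 230.20, U = 21.64, labor force = 251.84 thousand.
After the second change, unemployed and labor force both rise by 18.70 → E = 230.20, U = 40.34, labor force = 270.54 thousand.
New unemployment rate = 40.34 / 270.54 = 14.91%.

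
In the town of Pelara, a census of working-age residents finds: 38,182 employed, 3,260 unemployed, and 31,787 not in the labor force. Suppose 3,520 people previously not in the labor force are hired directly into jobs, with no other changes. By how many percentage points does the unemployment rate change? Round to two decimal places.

Initially, labor force = 38,182 + 3,260 = 41,442, so u = 3,260/41,442 = 7.87%.
After the change, employed and labor force both rise by 3,520; unemployed unchanged → E = 41,702, U = 3,260, labor force = 44,962.
New unemployment rate = 3,260 / 44,962 = 7.25%.
Change = 7.25% − 7.87% = −0.62 percentage points.

The unemployment rate changes by −0.62 percentage points.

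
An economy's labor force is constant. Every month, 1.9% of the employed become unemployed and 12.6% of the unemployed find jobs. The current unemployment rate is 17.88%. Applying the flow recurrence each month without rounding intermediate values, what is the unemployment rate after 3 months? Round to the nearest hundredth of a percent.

Unemployment rate after three months ≈ 16.09%.

With a fixed labor force, u_{t+1} = u_t + s·(1−u_t) − f·u_t = u_t·(1−s−f) + s.
Here 1−s−f = 0.855 and s = 0.019.
u_1 = 0.178800 × 0.855 + 0.019 = 0.171874.
u_2 = 0.171874 × 0.855 + 0.019 = 0.165952.
u_3 = 0.165952 × 0.855 + 0.019 = 0.160889.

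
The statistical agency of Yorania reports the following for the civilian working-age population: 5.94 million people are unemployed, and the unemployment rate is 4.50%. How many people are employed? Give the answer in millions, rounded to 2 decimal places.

About 126.06 million are employed.

Labor force = U / u = 5.94 / 0.0450 ≈ 132.00 million.
Employed = labor force − unemployed = 132.00 − 5.94 = 126.06 million.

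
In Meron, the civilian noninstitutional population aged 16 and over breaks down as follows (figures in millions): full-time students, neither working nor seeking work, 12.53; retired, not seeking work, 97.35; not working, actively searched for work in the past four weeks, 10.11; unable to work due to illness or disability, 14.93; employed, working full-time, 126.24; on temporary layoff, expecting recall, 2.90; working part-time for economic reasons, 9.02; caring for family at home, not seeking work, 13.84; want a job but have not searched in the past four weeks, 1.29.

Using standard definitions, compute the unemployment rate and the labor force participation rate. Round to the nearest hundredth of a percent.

Unemployment rate ≈ 8.77%; labor force participation rate ≈ 51.45%.

Employed = 126.24 + 9.02 = 135.26 million (anyone who worked, including part-time for economic reasons, counts as employed).
Unemployed = 10.11 + 2.90 = 13.01 million (jobless and actively searching, or on temporary layoff).
Labor force = 135.26 + 13.01 = 148.27 million.
Not in labor force = 12.53 + 97.35 + 14.93 + 13.84 + 1.29 = 139.94 million (those not working and not actively searching are outside the labor force — including those who want a job but have given up searching).
Civilian working-age population = 148.27 + 139.94 = 288.21 million.
Unemployment rate = 13.01 / 148.27 = 8.77%.
Labor force participation rate = 148.27 / 288.21 = 51.45%.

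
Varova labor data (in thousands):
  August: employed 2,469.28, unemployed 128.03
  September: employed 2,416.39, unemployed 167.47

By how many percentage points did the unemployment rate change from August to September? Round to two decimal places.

The unemployment rate changed by +1.55 percentage points.

August: labor force = 2,469.28 + 128.03 = 2,597.31; u = 128.03/2,597.31 = 4.93%.
September: labor force = 2,416.39 + 167.47 = 2,583.86; u = 167.47/2,583.86 = 6.48%.
Change = 6.48% − 4.93% = +1.55 pp.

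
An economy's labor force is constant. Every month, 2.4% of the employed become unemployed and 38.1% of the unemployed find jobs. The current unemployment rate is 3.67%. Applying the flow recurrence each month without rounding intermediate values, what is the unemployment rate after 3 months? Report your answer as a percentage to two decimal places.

Unemployment rate after three months ≈ 5.45%.

With a fixed labor force, u_{t+1} = u_t + s·(1−u_t) − f·u_t = u_t·(1−s−f) + s.
Here 1−s−f = 0.595 and s = 0.024.
u_1 = 0.036700 × 0.595 + 0.024 = 0.045837.
u_2 = 0.045837 × 0.595 + 0.024 = 0.051273.
u_3 = 0.051273 × 0.595 + 0.024 = 0.054507.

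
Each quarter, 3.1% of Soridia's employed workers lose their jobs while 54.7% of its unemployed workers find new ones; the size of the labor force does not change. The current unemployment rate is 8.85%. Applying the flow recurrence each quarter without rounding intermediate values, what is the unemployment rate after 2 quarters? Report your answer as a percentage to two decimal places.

Unemployment rate after two quarters ≈ 5.98%.

With a fixed labor force, u_{t+1} = u_t + s·(1−u_t) − f·u_t = u_t·(1−s−f) + s.
Here 1−s−f = 0.422 and s = 0.031.
u_1 = 0.088500 × 0.422 + 0.031 = 0.068347.
u_2 = 0.068347 × 0.422 + 0.031 = 0.059842.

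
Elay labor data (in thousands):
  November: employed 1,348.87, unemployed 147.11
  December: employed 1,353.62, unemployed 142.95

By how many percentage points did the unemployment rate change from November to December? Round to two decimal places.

The unemployment rate changed by −0.28 percentage points.

November: labor force = 1,348.87 + 147.11 = 1,495.98; u = 147.11/1,495.98 = 9.83%.
December: labor force = 1,353.62 + 142.95 = 1,496.57; u = 142.95/1,496.57 = 9.55%.
Change = 9.55% − 9.83% = −0.28 pp.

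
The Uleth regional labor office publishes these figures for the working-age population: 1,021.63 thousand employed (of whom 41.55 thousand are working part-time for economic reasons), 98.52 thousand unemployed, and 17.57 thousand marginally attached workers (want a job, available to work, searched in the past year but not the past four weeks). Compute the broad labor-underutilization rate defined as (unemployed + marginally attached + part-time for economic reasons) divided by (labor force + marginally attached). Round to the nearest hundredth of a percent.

Broad underutilization rate ≈ 13.86%.

Labor force = 1,021.63 + 98.52 = 1,120.15 thousand.
Numerator = 98.52 + 17.57 + 41.55 = 157.64 thousand.
Denominator = 1,120.15 + 17.57 = 1,137.72 thousand.
Broad rate = 157.64 / 1,137.72 = 13.86%.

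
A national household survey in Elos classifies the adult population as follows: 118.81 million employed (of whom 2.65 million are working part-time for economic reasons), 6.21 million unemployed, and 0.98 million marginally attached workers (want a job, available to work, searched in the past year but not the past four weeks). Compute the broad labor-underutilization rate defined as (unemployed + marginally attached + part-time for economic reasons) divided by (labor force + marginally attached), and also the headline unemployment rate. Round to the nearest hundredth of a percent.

Labor force = 118.81 + 6.21 = 125.02 million.
Numerator = 6.21 + 0.98 + 2.65 = 9.84 million.
Denominator = 125.02 + 0.98 = 126.00 million.
Broad rate = 9.84 / 126.00 = 7.81%.
Headline unemployment rate = 6.21 / 125.02 = 4.97%.

Broad underutilization rate ≈ 7.81%; headline unemployment rate ≈ 4.97%.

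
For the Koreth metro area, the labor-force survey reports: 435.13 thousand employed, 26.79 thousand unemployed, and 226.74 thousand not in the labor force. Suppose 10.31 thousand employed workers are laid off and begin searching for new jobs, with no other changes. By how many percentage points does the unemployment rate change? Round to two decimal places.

Initially, labor force = 435.13 + 26.79 = 461.92 thousand, so u = 26.79/461.92 = 5.80%.
After the change, employed falls and unemployed rises by 10.31; labor force unchanged → E = 424.82, U = 37.10, labor force = 461.92 thousand.
New unemployment rate = 37.10 / 461.92 = 8.03%.
Change = 8.03% − 5.80% = +2.23 percentage points.

The unemployment rate changes by +2.23 percentage points.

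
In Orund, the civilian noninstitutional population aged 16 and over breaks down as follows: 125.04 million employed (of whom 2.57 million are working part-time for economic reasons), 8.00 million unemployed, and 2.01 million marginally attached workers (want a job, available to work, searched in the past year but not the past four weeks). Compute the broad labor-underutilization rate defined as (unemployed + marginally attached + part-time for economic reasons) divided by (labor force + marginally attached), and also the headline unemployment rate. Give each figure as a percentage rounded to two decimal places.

Labor force = 125.04 + 8.00 = 133.04 million.
Numerator = 8.00 + 2.01 + 2.57 = 12.58 million.
Denominator = 133.04 + 2.01 = 135.05 million.
Broad rate = 12.58 / 135.05 = 9.32%.
Headline unemployment rate = 8.00 / 133.04 = 6.01%.

Broad underutilization rate ≈ 9.32%; headline unemployment rate ≈ 6.01%.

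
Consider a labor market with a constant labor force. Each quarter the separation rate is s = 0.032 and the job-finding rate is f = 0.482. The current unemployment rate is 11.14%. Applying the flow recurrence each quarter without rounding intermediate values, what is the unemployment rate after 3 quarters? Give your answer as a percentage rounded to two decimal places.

Unemployment rate after three quarters ≈ 6.79%.

With a fixed labor force, u_{t+1} = u_t + s·(1−u_t) − f·u_t = u_t·(1−s−f) + s.
Here 1−s−f = 0.486 and s = 0.032.
u_1 = 0.111400 × 0.486 + 0.032 = 0.086140.
u_2 = 0.086140 × 0.486 + 0.032 = 0.073864.
u_3 = 0.073864 × 0.486 + 0.032 = 0.067898.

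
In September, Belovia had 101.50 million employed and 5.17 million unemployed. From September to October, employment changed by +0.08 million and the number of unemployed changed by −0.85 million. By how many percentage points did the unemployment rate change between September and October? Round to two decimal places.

September: labor force = 101.50 + 5.17 = 106.67; u = 5.17/106.67 = 4.85%.
October: labor force = 101.58 + 4.32 = 105.90; u = 4.32/105.90 = 4.08%.
Change = 4.08% − 4.85% = −0.77 pp.

The unemployment rate changed by −0.77 percentage points.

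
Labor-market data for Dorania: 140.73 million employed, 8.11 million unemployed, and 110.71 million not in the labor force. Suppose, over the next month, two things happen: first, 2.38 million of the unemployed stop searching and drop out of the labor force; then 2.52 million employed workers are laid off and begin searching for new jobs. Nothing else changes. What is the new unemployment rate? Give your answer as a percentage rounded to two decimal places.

New unemployment rate ≈ 5.63%.

Initially, labor force = 140.73 + 8.11 = 148.84 million, so u = 8.11/148.84 = 5.45%.
After the first change, unemployed and labor force both fall by 2.38 → E = 140.73, U = 5.73, labor force = 146.46 million.
After the second change, employed falls and unemployed rises by 2.52; labor force unchanged → E = 138.21, U = 8.25, labor force = 146.46 million.
New unemployment rate = 8.25 / 146.46 = 5.63%.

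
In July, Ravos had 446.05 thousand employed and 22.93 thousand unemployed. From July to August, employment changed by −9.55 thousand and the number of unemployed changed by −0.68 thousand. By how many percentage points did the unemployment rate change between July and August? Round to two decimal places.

July: labor force = 446.05 + 22.93 = 468.98; u = 22.93/468.98 = 4.89%.
August: labor force = 436.50 + 22.25 = 458.75; u = 22.25/458.75 = 4.85%.
Change = 4.85% − 4.89% = −0.04 pp.

The unemployment rate changed by −0.04 percentage points.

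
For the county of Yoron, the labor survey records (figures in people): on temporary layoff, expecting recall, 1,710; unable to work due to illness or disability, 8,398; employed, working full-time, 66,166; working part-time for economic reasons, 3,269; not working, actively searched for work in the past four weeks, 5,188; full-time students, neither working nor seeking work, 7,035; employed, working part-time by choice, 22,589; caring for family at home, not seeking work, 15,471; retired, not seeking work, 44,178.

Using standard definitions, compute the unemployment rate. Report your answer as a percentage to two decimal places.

Unemployment rate ≈ 6.97%.

Employed = 66,166 + 3,269 + 22,589 = 92,024 (anyone who worked, including part-time for economic reasons, counts as employed).
Unemployed = 1,710 + 5,188 = 6,898 (jobless and actively searching, or on temporary layoff).
Labor force = 92,024 + 6,898 = 98,922.
Unemployment rate = 6,898 / 98,922 = 6.97%.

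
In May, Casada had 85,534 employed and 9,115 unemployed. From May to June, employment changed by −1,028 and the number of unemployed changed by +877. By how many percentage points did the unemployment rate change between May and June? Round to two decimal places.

The unemployment rate changed by +0.94 percentage points.

May: labor force = 85,534 + 9,115 = 94,649; u = 9,115/94,649 = 9.63%.
June: labor force = 84,506 + 9,992 = 94,498; u = 9,992/94,498 = 10.57%.
Change = 10.57% − 9.63% = +0.94 pp.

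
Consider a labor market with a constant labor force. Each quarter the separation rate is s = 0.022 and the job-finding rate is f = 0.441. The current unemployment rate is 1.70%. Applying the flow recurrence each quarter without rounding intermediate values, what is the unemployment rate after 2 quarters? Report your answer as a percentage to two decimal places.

With a fixed labor force, u_{t+1} = u_t + s·(1−u_t) − f·u_t = u_t·(1−s−f) + s.
Here 1−s−f = 0.537 and s = 0.022.
u_1 = 0.017000 × 0.537 + 0.022 = 0.031129.
u_2 = 0.031129 × 0.537 + 0.022 = 0.038716.

Unemployment rate after two quarters ≈ 3.87%.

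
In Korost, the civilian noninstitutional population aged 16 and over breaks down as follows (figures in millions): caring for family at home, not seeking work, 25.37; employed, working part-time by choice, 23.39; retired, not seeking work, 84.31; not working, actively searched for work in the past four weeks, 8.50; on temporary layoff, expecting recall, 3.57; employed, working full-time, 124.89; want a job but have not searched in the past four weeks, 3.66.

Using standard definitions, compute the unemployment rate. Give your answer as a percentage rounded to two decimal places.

Unemployment rate ≈ 7.53%.

Employed = 23.39 + 124.89 = 148.28 million.
Unemployed = 8.50 + 3.57 = 12.07 million (jobless and actively searching, or on temporary layoff).
Labor force = 148.28 + 12.07 = 160.35 million.
Unemployment rate = 12.07 / 160.35 = 7.53%.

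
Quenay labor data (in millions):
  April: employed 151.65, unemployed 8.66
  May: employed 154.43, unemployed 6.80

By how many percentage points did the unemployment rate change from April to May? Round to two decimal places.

The unemployment rate changed by −1.18 percentage points.

April: labor force = 151.65 + 8.66 = 160.31; u = 8.66/160.31 = 5.40%.
May: labor force = 154.43 + 6.80 = 161.23; u = 6.80/161.23 = 4.22%.
Change = 4.22% − 5.40% = −1.18 pp.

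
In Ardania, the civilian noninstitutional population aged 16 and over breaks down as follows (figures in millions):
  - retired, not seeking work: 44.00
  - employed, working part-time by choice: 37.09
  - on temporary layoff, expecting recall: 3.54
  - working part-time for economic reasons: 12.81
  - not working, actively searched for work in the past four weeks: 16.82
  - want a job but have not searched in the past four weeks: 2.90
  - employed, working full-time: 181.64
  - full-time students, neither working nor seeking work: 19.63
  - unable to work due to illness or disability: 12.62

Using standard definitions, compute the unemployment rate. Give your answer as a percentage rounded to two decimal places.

Employed = 37.09 + 12.81 + 181.64 = 231.54 million (anyone who worked, including part-time for economic reasons, counts as employed).
Unemployed = 3.54 + 16.82 = 20.36 million (jobless and actively searching, or on temporary layoff).
Labor force = 231.54 + 20.36 = 251.90 million.
Unemployment rate = 20.36 / 251.90 = 8.08%.

Unemployment rate ≈ 8.08%.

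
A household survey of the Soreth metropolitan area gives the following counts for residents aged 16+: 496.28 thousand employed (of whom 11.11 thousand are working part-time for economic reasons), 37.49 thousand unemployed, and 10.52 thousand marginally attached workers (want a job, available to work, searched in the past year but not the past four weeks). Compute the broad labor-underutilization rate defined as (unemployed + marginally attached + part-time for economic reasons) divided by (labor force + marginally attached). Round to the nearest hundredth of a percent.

Broad underutilization rate ≈ 10.86%.

Labor force = 496.28 + 37.49 = 533.77 thousand.
Numerator = 37.49 + 10.52 + 11.11 = 59.12 thousand.
Denominator = 533.77 + 10.52 = 544.29 thousand.
Broad rate = 59.12 / 544.29 = 10.86%.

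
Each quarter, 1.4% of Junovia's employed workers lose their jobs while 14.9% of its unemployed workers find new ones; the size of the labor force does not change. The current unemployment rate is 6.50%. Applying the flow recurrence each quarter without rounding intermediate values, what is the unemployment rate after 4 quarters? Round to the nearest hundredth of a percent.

Unemployment rate after four quarters ≈ 7.56%.

With a fixed labor force, u_{t+1} = u_t + s·(1−u_t) − f·u_t = u_t·(1−s−f) + s.
Here 1−s−f = 0.837 and s = 0.014.
u_1 = 0.065000 × 0.837 + 0.014 = 0.068405.
u_2 = 0.068405 × 0.837 + 0.014 = 0.071255.
u_3 = 0.071255 × 0.837 + 0.014 = 0.073640.
u_4 = 0.073640 × 0.837 + 0.014 = 0.075637.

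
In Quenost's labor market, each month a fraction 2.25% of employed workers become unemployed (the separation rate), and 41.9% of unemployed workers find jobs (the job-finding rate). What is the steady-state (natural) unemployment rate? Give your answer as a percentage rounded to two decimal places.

Steady-state unemployment rate ≈ 5.10%.

At steady state the flows balance: s·E = f·U, so U/(E+U) = s/(s+f).
u* = 2.25 / (2.25 + 41.9) = 2.25 / 44.15 = 5.10%.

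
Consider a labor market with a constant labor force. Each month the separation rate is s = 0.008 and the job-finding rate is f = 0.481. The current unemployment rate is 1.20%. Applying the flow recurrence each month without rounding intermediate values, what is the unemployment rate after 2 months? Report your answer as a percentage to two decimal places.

With a fixed labor force, u_{t+1} = u_t + s·(1−u_t) − f·u_t = u_t·(1−s−f) + s.
Here 1−s−f = 0.511 and s = 0.008.
u_1 = 0.012000 × 0.511 + 0.008 = 0.014132.
u_2 = 0.014132 × 0.511 + 0.008 = 0.015221.

Unemployment rate after two months ≈ 1.52%.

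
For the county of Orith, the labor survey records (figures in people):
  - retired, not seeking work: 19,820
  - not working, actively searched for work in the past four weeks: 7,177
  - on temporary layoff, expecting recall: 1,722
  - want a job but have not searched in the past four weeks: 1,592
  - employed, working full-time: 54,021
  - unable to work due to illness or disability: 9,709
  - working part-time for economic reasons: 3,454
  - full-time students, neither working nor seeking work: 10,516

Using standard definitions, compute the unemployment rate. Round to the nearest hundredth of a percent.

Unemployment rate ≈ 13.41%.

Employed = 54,021 + 3,454 = 57,475 (anyone who worked, including part-time for economic reasons, counts as employed).
Unemployed = 7,177 + 1,722 = 8,899 (jobless and actively searching, or on temporary layoff).
Labor force = 57,475 + 8,899 = 66,374.
Unemployment rate = 8,899 / 66,374 = 13.41%.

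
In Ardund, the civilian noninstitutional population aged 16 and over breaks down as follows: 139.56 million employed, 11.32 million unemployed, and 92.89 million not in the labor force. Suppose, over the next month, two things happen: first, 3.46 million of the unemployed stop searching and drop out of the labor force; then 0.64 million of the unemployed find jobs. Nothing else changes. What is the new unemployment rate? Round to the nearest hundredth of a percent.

Initially, labor force = 139.56 + 11.32 = 150.88 million, so u = 11.32/150.88 = 7.50%.
After the first change, unemployed and labor force both fall by 3.46 → E = 139.56, U = 7.86, labor force = 147.42 million.
After the second change, unemployed falls and employed rises by 0.64; labor force unchanged → E = 140.20, U = 7.22, labor force = 147.42 million.
New unemployment rate = 7.22 / 147.42 = 4.90%.

New unemployment rate ≈ 4.90%.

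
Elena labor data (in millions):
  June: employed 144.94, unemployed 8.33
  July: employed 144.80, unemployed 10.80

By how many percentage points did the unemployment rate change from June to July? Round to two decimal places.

The unemployment rate changed by +1.51 percentage points.

June: labor force = 144.94 + 8.33 = 153.27; u = 8.33/153.27 = 5.43%.
July: labor force = 144.80 + 10.80 = 155.60; u = 10.80/155.60 = 6.94%.
Change = 6.94% − 5.43% = +1.51 pp.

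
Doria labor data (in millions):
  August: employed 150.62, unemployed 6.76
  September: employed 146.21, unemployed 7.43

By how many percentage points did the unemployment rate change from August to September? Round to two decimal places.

August: labor force = 150.62 + 6.76 = 157.38; u = 6.76/157.38 = 4.30%.
September: labor force = 146.21 + 7.43 = 153.64; u = 7.43/153.64 = 4.84%.
Change = 4.84% − 4.30% = +0.54 pp.

The unemployment rate changed by +0.54 percentage points.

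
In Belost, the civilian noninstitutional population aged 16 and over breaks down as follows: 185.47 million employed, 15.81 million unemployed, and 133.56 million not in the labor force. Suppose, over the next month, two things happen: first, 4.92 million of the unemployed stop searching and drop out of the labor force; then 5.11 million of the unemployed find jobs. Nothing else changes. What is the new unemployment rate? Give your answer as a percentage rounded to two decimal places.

New unemployment rate ≈ 2.94%.

Initially, labor force = 185.47 + 15.81 = 201.28 million, so u = 15.81/201.28 = 7.85%.
After the first change, unemployed and labor force both fall by 4.92 → E = 185.47, U = 10.89, labor force = 196.36 million.
After the second change, unemployed falls and employed rises by 5.11; labor force unchanged → E = 190.58, U = 5.78, labor force = 196.36 million.
New unemployment rate = 5.78 / 196.36 = 2.94%.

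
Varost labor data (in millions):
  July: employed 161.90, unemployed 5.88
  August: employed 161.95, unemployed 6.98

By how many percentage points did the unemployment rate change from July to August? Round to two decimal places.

The unemployment rate changed by +0.63 percentage points.

July: labor force = 161.90 + 5.88 = 167.78; u = 5.88/167.78 = 3.50%.
August: labor force = 161.95 + 6.98 = 168.93; u = 6.98/168.93 = 4.13%.
Change = 4.13% − 3.50% = +0.63 pp.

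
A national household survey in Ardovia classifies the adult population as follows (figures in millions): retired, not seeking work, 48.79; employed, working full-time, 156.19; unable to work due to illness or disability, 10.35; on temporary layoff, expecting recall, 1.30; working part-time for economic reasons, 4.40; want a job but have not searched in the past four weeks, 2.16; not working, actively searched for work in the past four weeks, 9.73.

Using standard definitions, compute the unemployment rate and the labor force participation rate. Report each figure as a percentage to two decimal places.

Employed = 156.19 + 4.40 = 160.59 million (anyone who worked, including part-time for economic reasons, counts as employed).
Unemployed = 1.30 + 9.73 = 11.03 million (jobless and actively searching, or on temporary layoff).
Labor force = 160.59 + 11.03 = 171.62 million.
Not in labor force = 48.79 + 10.35 + 2.16 = 61.30 million (those not working and not actively searching are outside the labor force — including those who want a job but have given up searching).
Civilian working-age population = 171.62 + 61.30 = 232.92 million.
Unemployment rate = 11.03 / 171.62 = 6.43%.
Labor force participation rate = 171.62 / 232.92 = 73.68%.

Unemployment rate ≈ 6.43%; labor force participation rate ≈ 73.68%.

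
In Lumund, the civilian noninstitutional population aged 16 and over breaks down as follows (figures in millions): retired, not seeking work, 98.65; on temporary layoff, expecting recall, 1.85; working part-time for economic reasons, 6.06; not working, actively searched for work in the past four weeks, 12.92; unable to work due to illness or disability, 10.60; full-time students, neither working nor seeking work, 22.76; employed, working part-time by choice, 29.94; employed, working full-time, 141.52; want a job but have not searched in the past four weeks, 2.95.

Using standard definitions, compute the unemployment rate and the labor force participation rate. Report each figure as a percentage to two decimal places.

Employed = 6.06 + 29.94 + 141.52 = 177.52 million (anyone who worked, including part-time for economic reasons, counts as employed).
Unemployed = 1.85 + 12.92 = 14.77 million (jobless and actively searching, or on temporary layoff).
Labor force = 177.52 + 14.77 = 192.29 million.
Not in labor force = 98.65 + 10.60 + 22.76 + 2.95 = 134.96 million (those not working and not actively searching are outside the labor force — including those who want a job but have given up searching).
Civilian working-age population = 192.29 + 134.96 = 327.25 million.
Unemployment rate = 14.77 / 192.29 = 7.68%.
Labor force participation rate = 192.29 / 327.25 = 58.76%.

Unemployment rate ≈ 7.68%; labor force participation rate ≈ 58.76%.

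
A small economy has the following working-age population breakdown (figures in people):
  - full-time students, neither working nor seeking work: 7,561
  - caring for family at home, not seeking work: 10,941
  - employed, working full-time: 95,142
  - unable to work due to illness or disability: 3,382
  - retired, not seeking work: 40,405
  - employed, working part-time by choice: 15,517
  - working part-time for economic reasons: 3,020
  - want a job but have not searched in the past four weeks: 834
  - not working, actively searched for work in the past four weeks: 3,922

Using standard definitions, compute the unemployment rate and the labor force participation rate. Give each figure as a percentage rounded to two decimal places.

Unemployment rate ≈ 3.34%; labor force participation rate ≈ 65.07%.

Employed = 95,142 + 15,517 + 3,020 = 113,679 (anyone who worked, including part-time for economic reasons, counts as employed).
Unemployed = 3,922.
Labor force = 113,679 + 3,922 = 117,601.
Not in labor force = 7,561 + 10,941 + 3,382 + 40,405 + 834 = 63,123 (those not working and not actively searching are outside the labor force — including those who want a job but have given up searching).
Civilian working-age population = 117,601 + 63,123 = 180,724.
Unemployment rate = 3,922 / 117,601 = 3.34%.
Labor force participation rate = 117,601 / 180,724 = 65.07%.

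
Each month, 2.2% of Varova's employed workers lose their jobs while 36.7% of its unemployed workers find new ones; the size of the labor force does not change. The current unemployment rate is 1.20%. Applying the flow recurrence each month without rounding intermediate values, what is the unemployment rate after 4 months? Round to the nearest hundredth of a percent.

With a fixed labor force, u_{t+1} = u_t + s·(1−u_t) − f·u_t = u_t·(1−s−f) + s.
Here 1−s−f = 0.611 and s = 0.022.
u_1 = 0.012000 × 0.611 + 0.022 = 0.029332.
u_2 = 0.029332 × 0.611 + 0.022 = 0.039922.
u_3 = 0.039922 × 0.611 + 0.022 = 0.046392.
u_4 = 0.046392 × 0.611 + 0.022 = 0.050346.

Unemployment rate after four months ≈ 5.03%.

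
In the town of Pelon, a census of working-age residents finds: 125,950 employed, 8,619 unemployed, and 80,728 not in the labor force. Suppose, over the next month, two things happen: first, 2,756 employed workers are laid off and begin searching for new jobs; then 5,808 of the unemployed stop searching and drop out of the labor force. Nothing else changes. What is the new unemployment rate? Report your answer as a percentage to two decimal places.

Initially, labor force = 125,950 + 8,619 = 134,569, so u = 8,619/134,569 = 6.40%.
After the first change, employed falls and unemployed rises by 2,756; labor force unchanged → E = 123,194, U = 11,375, labor force = 134,569.
After the second change, unemployed and labor force both fall by 5,808 → E = 123,194, U = 5,567, labor force = 128,761.
New unemployment rate = 5,567 / 128,761 = 4.32%.

New unemployment rate ≈ 4.32%.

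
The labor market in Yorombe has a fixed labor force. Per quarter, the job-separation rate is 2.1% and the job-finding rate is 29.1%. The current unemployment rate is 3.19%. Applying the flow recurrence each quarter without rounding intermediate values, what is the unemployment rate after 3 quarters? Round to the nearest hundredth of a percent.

With a fixed labor force, u_{t+1} = u_t + s·(1−u_t) − f·u_t = u_t·(1−s−f) + s.
Here 1−s−f = 0.688 and s = 0.021.
u_1 = 0.031900 × 0.688 + 0.021 = 0.042947.
u_2 = 0.042947 × 0.688 + 0.021 = 0.050548.
u_3 = 0.050548 × 0.688 + 0.021 = 0.055777.

Unemployment rate after three quarters ≈ 5.58%.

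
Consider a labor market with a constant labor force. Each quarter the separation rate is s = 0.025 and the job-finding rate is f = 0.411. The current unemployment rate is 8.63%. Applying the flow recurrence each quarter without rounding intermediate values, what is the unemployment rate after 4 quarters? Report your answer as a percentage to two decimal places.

With a fixed labor force, u_{t+1} = u_t + s·(1−u_t) − f·u_t = u_t·(1−s−f) + s.
Here 1−s−f = 0.564 and s = 0.025.
u_1 = 0.086300 × 0.564 + 0.025 = 0.073673.
u_2 = 0.073673 × 0.564 + 0.025 = 0.066552.
u_3 = 0.066552 × 0.564 + 0.025 = 0.062535.
u_4 = 0.062535 × 0.564 + 0.025 = 0.060270.

Unemployment rate after four quarters ≈ 6.03%.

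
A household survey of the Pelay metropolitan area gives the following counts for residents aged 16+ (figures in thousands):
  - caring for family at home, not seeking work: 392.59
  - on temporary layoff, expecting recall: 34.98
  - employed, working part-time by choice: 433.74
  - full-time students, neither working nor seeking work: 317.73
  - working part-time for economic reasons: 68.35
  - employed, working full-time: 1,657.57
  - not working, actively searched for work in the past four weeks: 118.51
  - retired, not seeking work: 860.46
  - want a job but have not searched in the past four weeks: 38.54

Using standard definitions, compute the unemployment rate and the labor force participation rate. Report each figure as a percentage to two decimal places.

Unemployment rate ≈ 6.64%; labor force participation rate ≈ 58.97%.

Employed = 433.74 + 68.35 + 1,657.57 = 2,159.66 thousand (anyone who worked, including part-time for economic reasons, counts as employed).
Unemployed = 34.98 + 118.51 = 153.49 thousand (jobless and actively searching, or on temporary layoff).
Labor force = 2,159.66 + 153.49 = 2,313.15 thousand.
Not in labor force = 392.59 + 317.73 + 860.46 + 38.54 = 1,609.32 thousand (those not working and not actively searching are outside the labor force — including those who want a job but have given up searching).
Civilian working-age population = 2,313.15 + 1,609.32 = 3,922.47 thousand.
Unemployment rate = 153.49 / 2,313.15 = 6.64%.
Labor force participation rate = 2,313.15 / 3,922.47 = 58.97%.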